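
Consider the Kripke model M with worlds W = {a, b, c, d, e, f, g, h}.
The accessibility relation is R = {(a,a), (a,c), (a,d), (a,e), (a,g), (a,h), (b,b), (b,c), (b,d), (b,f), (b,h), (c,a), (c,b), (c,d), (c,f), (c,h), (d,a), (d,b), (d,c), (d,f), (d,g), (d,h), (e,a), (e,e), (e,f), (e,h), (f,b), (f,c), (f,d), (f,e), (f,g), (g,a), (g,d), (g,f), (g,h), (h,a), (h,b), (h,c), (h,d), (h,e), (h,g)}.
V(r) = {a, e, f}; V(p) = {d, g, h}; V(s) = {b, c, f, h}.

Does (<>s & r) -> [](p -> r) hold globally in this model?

Let φ = (<>s & r) -> [](p -> r). Evaluate φ at each world:
  a (successors {a, c, d, e, g, h}): φ is false.
  b (successors {b, c, d, f, h}): φ is true.
  c (successors {a, b, d, f, h}): φ is true.
  d (successors {a, b, c, f, g, h}): φ is true.
  e (successors {a, e, f, h}): φ is false.
  f (successors {b, c, d, e, g}): φ is false.
  g (successors {a, d, f, h}): φ is true.
  h (successors {a, b, c, d, e, g}): φ is true.
Detail at a (counterexample):
  At a: <>s & r is true, [](p -> r) is false, so (<>s & r) -> [](p -> r) is false.
    At a: <>s is true, r is true, so <>s & r is true.
      At a: <>s requires s at some successor in {a, c, d, e, g, h}.
        s holds at c, so <>s is true at a.
    At a: [](p -> r) requires p -> r at every successor {a, c, d, e, g, h}.
      p -> r fails at d, so [](p -> r) is false at a.

No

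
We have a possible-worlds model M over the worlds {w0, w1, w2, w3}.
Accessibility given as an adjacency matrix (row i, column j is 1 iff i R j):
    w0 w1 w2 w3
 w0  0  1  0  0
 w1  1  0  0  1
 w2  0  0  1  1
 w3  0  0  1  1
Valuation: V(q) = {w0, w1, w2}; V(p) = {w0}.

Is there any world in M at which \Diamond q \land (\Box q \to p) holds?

Yes

Let φ = \Diamond q \land (\Box q \to p). Evaluate φ at each world:
  w0 (successors {w1}): φ is true.
  w1 (successors {w0, w3}): φ is true.
  w2 (successors {w2, w3}): φ is true.
  w3 (successors {w2, w3}): φ is true.
Detail at w0 (witness):
  At w0: \Diamond q is true, \Box q \to p is true, so \Diamond q \land (\Box q \to p) is true.
    At w0: \Diamond q requires q at some successor in {w1}.
      q holds at w1, so \Diamond q is true at w0.
    At w0: \Box q is true, p is true, so \Box q \to p is true.
      At w0: \Box q requires q at every successor {w1}.
        At w1: q is true.
      So \Box q is true at w0.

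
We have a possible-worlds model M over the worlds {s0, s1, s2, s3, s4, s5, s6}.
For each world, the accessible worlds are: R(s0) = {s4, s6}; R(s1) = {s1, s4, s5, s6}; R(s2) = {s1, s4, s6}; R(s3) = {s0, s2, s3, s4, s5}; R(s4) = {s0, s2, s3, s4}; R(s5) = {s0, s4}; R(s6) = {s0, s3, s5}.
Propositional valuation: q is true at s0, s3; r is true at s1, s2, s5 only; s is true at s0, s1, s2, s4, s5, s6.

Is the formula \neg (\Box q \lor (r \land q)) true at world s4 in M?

At s4: \Box q \lor (r \land q) is false, so \neg (\Box q \lor (r \land q)) is true.
  At s4: \Box q is false, r \land q is false, so \Box q \lor (r \land q) is false.
    At s4: \Box q requires q at every successor {s0, s2, s3, s4}.
      q fails at s2, so \Box q is false at s4.

Yes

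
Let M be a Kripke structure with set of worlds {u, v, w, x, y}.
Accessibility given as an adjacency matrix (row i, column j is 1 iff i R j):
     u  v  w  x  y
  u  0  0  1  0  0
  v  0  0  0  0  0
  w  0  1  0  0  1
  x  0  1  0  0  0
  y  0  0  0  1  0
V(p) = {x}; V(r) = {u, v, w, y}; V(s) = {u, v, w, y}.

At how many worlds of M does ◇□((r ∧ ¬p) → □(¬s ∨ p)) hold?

Let φ = ◇□((r ∧ ¬p) → □(¬s ∨ p)). Evaluate φ at each world:
  u (successors {w}): φ is true.
  v (successors ∅): φ is false.
  w (successors {v, y}): φ is true.
  x (successors {v}): φ is true.
  y (successors {x}): φ is true.
For instance, at u:
  At u: ◇□((r ∧ ¬p) → □(¬s ∨ p)) requires □((r ∧ ¬p) → □(¬s ∨ p)) at some successor in {w}.
    □((r ∧ ¬p) → □(¬s ∨ p)) holds at w, so ◇□((r ∧ ¬p) → □(¬s ∨ p)) is true at u.
      At w: □((r ∧ ¬p) → □(¬s ∨ p)) requires (r ∧ ¬p) → □(¬s ∨ p) at every successor {v, y}.
        At v: (r ∧ ¬p) → □(¬s ∨ p) is true.
        At y: (r ∧ ¬p) → □(¬s ∨ p) is true.
      So □((r ∧ ¬p) → □(¬s ∨ p)) is true at w.
Satisfying worlds: {u, w, x, y}

4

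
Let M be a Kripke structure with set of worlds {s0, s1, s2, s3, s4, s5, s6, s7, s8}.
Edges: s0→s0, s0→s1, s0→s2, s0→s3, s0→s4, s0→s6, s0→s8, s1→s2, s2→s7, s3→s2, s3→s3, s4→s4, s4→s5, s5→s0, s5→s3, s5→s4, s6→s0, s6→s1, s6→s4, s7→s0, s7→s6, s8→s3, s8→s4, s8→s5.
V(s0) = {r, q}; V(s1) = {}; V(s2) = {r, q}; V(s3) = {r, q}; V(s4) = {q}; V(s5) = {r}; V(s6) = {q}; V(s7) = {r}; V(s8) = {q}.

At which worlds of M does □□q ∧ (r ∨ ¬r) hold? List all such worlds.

s2

Let φ = □□q ∧ (r ∨ ¬r). Evaluate φ at each world:
  s0 (successors {s0, s1, s2, s3, s4, s6, s8}): φ is false.
  s1 (successors {s2}): φ is false.
  s2 (successors {s7}): φ is true.
  s3 (successors {s2, s3}): φ is false.
  s4 (successors {s4, s5}): φ is false.
  s5 (successors {s0, s3, s4}): φ is false.
  s6 (successors {s0, s1, s4}): φ is false.
  s7 (successors {s0, s6}): φ is false.
  s8 (successors {s3, s4, s5}): φ is false.
For instance, at s1:
  At s1: □□q is false, r ∨ ¬r is true, so □□q ∧ (r ∨ ¬r) is false.
    At s1: □□q requires □q at every successor {s2}.
      □q fails at s2, so □□q is false at s1.
Satisfying worlds: {s2}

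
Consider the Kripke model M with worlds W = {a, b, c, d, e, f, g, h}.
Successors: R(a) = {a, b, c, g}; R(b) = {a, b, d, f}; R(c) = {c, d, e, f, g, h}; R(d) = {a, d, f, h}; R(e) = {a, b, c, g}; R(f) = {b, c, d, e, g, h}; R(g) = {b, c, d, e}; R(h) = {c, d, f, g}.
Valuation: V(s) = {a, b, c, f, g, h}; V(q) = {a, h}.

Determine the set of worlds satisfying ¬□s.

Recall that □ψ holds at a world iff ψ holds at every accessible world, and ◇ψ holds iff ψ holds at some accessible world.
Let φ = ¬□s. Evaluate φ at each world:
  a (successors {a, b, c, g}): φ is false.
  b (successors {a, b, d, f}): φ is true.
  c (successors {c, d, e, f, g, h}): φ is true.
  d (successors {a, d, f, h}): φ is true.
  e (successors {a, b, c, g}): φ is false.
  f (successors {b, c, d, e, g, h}): φ is true.
  g (successors {b, c, d, e}): φ is true.
  h (successors {c, d, f, g}): φ is true.
For instance, at c:
  At c: □s is false, so ¬□s is true.
    At c: □s requires s at every successor {c, d, e, f, g, h}.
      s fails at d, so □s is false at c.
Satisfying worlds: {b, c, d, f, g, h}

b, c, d, f, g, h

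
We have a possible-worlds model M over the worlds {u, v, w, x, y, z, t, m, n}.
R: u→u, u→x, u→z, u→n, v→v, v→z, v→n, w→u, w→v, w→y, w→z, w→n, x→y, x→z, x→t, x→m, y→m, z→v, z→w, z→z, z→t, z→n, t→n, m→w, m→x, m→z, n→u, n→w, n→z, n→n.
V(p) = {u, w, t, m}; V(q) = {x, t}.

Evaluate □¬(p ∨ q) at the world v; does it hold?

Yes

At v: □¬(p ∨ q) requires ¬(p ∨ q) at every successor {v, z, n}.
  At v: ¬(p ∨ q) is true.
  At z: ¬(p ∨ q) is true.
  At n: ¬(p ∨ q) is true.
So □¬(p ∨ q) is true at v.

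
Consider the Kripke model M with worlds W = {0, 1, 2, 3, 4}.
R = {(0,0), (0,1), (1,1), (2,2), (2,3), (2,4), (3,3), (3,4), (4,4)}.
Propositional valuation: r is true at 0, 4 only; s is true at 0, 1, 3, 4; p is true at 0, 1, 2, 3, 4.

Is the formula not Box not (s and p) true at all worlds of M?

Let φ = not Box not (s and p). Evaluate φ at each world:
  0 (successors {0, 1}): φ is true.
  1 (successors {1}): φ is true.
  2 (successors {2, 3, 4}): φ is true.
  3 (successors {3, 4}): φ is true.
  4 (successors {4}): φ is true.
For instance, at 2:
  At 2: Box not (s and p) is false, so not Box not (s and p) is true.
    At 2: Box not (s and p) requires not (s and p) at every successor {2, 3, 4}.
      not (s and p) fails at 3, so Box not (s and p) is false at 2.

Yes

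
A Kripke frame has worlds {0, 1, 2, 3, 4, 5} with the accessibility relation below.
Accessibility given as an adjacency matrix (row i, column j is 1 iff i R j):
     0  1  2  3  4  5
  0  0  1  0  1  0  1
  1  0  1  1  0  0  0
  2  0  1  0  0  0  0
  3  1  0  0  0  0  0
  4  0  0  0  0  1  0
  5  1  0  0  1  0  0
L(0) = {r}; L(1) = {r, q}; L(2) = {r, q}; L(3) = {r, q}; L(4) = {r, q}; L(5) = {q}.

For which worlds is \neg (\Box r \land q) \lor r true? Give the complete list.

Let φ = \neg (\Box r \land q) \lor r. Evaluate φ at each world:
  0 (successors {1, 3, 5}): φ is true.
  1 (successors {1, 2}): φ is true.
  2 (successors {1}): φ is true.
  3 (successors {0}): φ is true.
  4 (successors {4}): φ is true.
  5 (successors {0, 3}): φ is false.
For instance, at 4:
  At 4: \neg (\Box r \land q) is false, r is true, so \neg (\Box r \land q) \lor r is true.
    At 4: \Box r \land q is true, so \neg (\Box r \land q) is false.
      At 4: \Box r is true, q is true, so \Box r \land q is true.
Satisfying worlds: {0, 1, 2, 3, 4}

0, 1, 2, 3, 4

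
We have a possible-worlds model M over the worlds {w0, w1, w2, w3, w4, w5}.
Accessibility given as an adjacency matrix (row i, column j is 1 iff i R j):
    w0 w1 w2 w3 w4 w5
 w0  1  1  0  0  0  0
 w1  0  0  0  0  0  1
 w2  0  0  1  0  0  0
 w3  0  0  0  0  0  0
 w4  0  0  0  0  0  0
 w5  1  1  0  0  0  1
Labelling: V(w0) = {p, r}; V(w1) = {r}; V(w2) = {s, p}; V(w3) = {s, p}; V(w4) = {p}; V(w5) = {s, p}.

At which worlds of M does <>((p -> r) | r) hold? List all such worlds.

Let φ = <>((p -> r) | r). Evaluate φ at each world:
  w0 (successors {w0, w1}): φ is true.
  w1 (successors {w5}): φ is false.
  w2 (successors {w2}): φ is false.
  w3 (successors ∅): φ is false.
  w4 (successors ∅): φ is false.
  w5 (successors {w0, w1, w5}): φ is true.
For instance, at w0:
  At w0: <>((p -> r) | r) requires (p -> r) | r at some successor in {w0, w1}.
    (p -> r) | r holds at w0, so <>((p -> r) | r) is true at w0.
Satisfying worlds: {w0, w5}

w0, w5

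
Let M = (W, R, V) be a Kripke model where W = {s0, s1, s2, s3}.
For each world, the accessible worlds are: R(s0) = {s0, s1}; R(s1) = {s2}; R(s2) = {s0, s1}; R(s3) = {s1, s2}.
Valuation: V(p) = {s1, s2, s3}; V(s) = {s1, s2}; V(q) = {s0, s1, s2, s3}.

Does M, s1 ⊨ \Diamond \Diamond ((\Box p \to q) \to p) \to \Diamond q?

At s1: \Diamond \Diamond ((\Box p \to q) \to p) is true, \Diamond q is true, so \Diamond \Diamond ((\Box p \to q) \to p) \to \Diamond q is true.
  At s1: \Diamond \Diamond ((\Box p \to q) \to p) requires \Diamond ((\Box p \to q) \to p) at some successor in {s2}.
    \Diamond ((\Box p \to q) \to p) holds at s2, so \Diamond \Diamond ((\Box p \to q) \to p) is true at s1.
      At s2: \Diamond ((\Box p \to q) \to p) requires (\Box p \to q) \to p at some successor in {s0, s1}.
        (\Box p \to q) \to p holds at s1, so \Diamond ((\Box p \to q) \to p) is true at s2.
  At s1: \Diamond q requires q at some successor in {s2}.
    q holds at s2, so \Diamond q is true at s1.

Yes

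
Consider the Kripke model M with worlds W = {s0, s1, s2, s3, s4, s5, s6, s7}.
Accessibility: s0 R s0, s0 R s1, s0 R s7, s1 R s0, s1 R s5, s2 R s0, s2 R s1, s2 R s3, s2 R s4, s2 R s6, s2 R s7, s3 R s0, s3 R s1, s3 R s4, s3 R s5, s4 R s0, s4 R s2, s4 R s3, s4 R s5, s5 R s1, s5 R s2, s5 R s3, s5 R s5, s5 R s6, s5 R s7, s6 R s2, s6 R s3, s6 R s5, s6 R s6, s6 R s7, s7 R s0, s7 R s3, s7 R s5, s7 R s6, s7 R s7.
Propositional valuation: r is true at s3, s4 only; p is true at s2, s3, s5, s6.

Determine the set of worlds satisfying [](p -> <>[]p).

s0

Let φ = [](p -> <>[]p). Evaluate φ at each world:
  s0 (successors {s0, s1, s7}): φ is true.
  s1 (successors {s0, s5}): φ is false.
  s2 (successors {s0, s1, s3, s4, s6, s7}): φ is false.
  s3 (successors {s0, s1, s4, s5}): φ is false.
  s4 (successors {s0, s2, s3, s5}): φ is false.
  s5 (successors {s1, s2, s3, s5, s6, s7}): φ is false.
  s6 (successors {s2, s3, s5, s6, s7}): φ is false.
  s7 (successors {s0, s3, s5, s6, s7}): φ is false.
For instance, at s0:
  At s0: [](p -> <>[]p) requires p -> <>[]p at every successor {s0, s1, s7}.
      At s0: p is false, <>[]p is false, so p -> <>[]p is true.
      At s1: p is false, <>[]p is false, so p -> <>[]p is true.
      At s7: p is false, <>[]p is false, so p -> <>[]p is true.
  So [](p -> <>[]p) is true at s0.
Satisfying worlds: {s0}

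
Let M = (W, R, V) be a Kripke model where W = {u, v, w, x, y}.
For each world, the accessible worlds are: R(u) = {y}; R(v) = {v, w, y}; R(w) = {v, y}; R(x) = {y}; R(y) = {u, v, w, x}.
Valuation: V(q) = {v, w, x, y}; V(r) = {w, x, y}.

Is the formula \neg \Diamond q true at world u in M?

No

Recall that \Diamond ψ holds at a world iff ψ holds at some accessible world.
At u: \Diamond q is true, so \neg \Diamond q is false.
  At u: \Diamond q requires q at some successor in {y}.
    q holds at y, so \Diamond q is true at u.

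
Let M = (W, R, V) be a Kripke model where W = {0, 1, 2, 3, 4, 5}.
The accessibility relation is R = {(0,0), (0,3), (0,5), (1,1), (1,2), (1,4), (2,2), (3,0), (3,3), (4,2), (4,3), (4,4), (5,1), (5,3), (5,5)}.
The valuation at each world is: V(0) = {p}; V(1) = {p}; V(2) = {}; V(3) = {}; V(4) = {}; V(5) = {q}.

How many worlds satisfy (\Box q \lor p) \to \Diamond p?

6

Recall that \Box ψ holds at a world iff ψ holds at every accessible world, and \Diamond ψ holds iff ψ holds at some accessible world.
Let φ = (\Box q \lor p) \to \Diamond p. Evaluate φ at each world:
  0 (successors {0, 3, 5}): φ is true.
  1 (successors {1, 2, 4}): φ is true.
  2 (successors {2}): φ is true.
  3 (successors {0, 3}): φ is true.
  4 (successors {2, 3, 4}): φ is true.
  5 (successors {1, 3, 5}): φ is true.
For instance, at 2:
  At 2: \Box q \lor p is false, \Diamond p is false, so (\Box q \lor p) \to \Diamond p is true.
    At 2: \Box q is false, p is false, so \Box q \lor p is false.
      At 2: \Box q requires q at every successor {2}.
        q fails at 2, so \Box q is false at 2.
    At 2: \Diamond p requires p at some successor in {2}.
      At 2: p is false.
    So \Diamond p is false at 2.
Satisfying worlds: {0, 1, 2, 3, 4, 5}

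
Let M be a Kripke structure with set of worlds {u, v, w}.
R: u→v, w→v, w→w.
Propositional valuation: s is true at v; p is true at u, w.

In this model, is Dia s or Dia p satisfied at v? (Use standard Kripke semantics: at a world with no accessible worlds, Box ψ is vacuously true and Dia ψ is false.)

No

At v: Dia s is false, Dia p is false, so Dia s or Dia p is false.
  At v: no accessible worlds, so Dia s is false.
  At v: no accessible worlds, so Dia p is false.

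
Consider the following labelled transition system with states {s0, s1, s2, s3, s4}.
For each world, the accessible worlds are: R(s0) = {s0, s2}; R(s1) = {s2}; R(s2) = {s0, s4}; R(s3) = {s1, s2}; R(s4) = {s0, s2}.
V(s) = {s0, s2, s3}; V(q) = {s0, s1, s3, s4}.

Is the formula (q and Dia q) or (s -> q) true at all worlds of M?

No

Let φ = (q and Dia q) or (s -> q). Evaluate φ at each world:
  s0 (successors {s0, s2}): φ is true.
  s1 (successors {s2}): φ is true.
  s2 (successors {s0, s4}): φ is false.
  s3 (successors {s1, s2}): φ is true.
  s4 (successors {s0, s2}): φ is true.
Detail at s2 (counterexample):
  At s2: q and Dia q is false, s -> q is false, so (q and Dia q) or (s -> q) is false.
    At s2: q is false, Dia q is true, so q and Dia q is false.
      At s2: Dia q requires q at some successor in {s0, s4}.
        q holds at s0, so Dia q is true at s2.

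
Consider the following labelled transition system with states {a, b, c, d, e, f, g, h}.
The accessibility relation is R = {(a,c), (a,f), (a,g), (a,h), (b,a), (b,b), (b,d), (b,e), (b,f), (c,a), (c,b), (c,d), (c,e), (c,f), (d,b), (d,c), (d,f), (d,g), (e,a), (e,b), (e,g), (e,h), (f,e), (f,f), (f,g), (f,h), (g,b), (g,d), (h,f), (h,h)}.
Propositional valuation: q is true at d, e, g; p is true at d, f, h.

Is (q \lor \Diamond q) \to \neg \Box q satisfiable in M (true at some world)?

Let φ = (q \lor \Diamond q) \to \neg \Box q. Evaluate φ at each world:
  a (successors {c, f, g, h}): φ is true.
  b (successors {a, b, d, e, f}): φ is true.
  c (successors {a, b, d, e, f}): φ is true.
  d (successors {b, c, f, g}): φ is true.
  e (successors {a, b, g, h}): φ is true.
  f (successors {e, f, g, h}): φ is true.
  g (successors {b, d}): φ is true.
  h (successors {f, h}): φ is true.
Detail at a (witness):
  At a: q \lor \Diamond q is true, \neg \Box q is true, so (q \lor \Diamond q) \to \neg \Box q is true.
    At a: q is false, \Diamond q is true, so q \lor \Diamond q is true.
      At a: \Diamond q requires q at some successor in {c, f, g, h}.
        q holds at g, so \Diamond q is true at a.
    At a: \Box q is false, so \neg \Box q is true.
      At a: \Box q requires q at every successor {c, f, g, h}.
        q fails at c, so \Box q is false at a.

Yes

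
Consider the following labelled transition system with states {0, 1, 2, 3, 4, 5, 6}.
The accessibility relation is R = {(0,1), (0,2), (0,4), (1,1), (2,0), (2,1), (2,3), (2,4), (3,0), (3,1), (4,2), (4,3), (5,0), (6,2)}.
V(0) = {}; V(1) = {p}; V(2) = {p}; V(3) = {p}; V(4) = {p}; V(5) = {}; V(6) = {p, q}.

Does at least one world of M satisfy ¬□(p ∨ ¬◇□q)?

No

Let φ = ¬□(p ∨ ¬◇□q). Evaluate φ at each world:
  0 (successors {1, 2, 4}): φ is false.
  1 (successors {1}): φ is false.
  2 (successors {0, 1, 3, 4}): φ is false.
  3 (successors {0, 1}): φ is false.
  4 (successors {2, 3}): φ is false.
  5 (successors {0}): φ is false.
  6 (successors {2}): φ is false.
For instance, at 2:
  At 2: □(p ∨ ¬◇□q) is true, so ¬□(p ∨ ¬◇□q) is false.
    At 2: □(p ∨ ¬◇□q) requires p ∨ ¬◇□q at every successor {0, 1, 3, 4}.
      At 0: p ∨ ¬◇□q is true.
      At 1: p ∨ ¬◇□q is true.
      At 3: p ∨ ¬◇□q is true.
      At 4: p ∨ ¬◇□q is true.
    So □(p ∨ ¬◇□q) is true at 2.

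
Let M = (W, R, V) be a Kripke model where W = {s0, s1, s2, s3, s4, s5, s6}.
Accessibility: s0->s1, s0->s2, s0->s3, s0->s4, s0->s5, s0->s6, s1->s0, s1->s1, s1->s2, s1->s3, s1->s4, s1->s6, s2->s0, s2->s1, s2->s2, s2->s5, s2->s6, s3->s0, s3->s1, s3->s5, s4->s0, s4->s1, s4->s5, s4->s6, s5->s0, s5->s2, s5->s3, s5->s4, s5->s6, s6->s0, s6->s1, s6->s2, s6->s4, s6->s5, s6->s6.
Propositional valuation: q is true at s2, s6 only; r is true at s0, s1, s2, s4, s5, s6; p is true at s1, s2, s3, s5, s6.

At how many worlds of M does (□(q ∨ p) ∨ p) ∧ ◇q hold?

Let φ = (□(q ∨ p) ∨ p) ∧ ◇q. Evaluate φ at each world:
  s0 (successors {s1, s2, s3, s4, s5, s6}): φ is false.
  s1 (successors {s0, s1, s2, s3, s4, s6}): φ is true.
  s2 (successors {s0, s1, s2, s5, s6}): φ is true.
  s3 (successors {s0, s1, s5}): φ is false.
  s4 (successors {s0, s1, s5, s6}): φ is false.
  s5 (successors {s0, s2, s3, s4, s6}): φ is true.
  s6 (successors {s0, s1, s2, s4, s5, s6}): φ is true.
For instance, at s3:
  At s3: □(q ∨ p) ∨ p is true, ◇q is false, so (□(q ∨ p) ∨ p) ∧ ◇q is false.
    At s3: □(q ∨ p) is false, p is true, so □(q ∨ p) ∨ p is true.
      At s3: □(q ∨ p) requires q ∨ p at every successor {s0, s1, s5}.
        q ∨ p fails at s0, so □(q ∨ p) is false at s3.
    At s3: ◇q requires q at some successor in {s0, s1, s5}.
      At s0: q is false.
      At s1: q is false.
      At s5: q is false.
    So ◇q is false at s3.
Satisfying worlds: {s1, s2, s5, s6}

4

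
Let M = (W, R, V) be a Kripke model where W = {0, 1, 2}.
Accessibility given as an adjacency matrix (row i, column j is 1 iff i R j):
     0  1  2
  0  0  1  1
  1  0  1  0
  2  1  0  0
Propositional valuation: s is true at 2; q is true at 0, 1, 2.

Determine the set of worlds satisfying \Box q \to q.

Let φ = \Box q \to q. Evaluate φ at each world:
  0 (successors {1, 2}): φ is true.
  1 (successors {1}): φ is true.
  2 (successors {0}): φ is true.
For instance, at 1:
  At 1: \Box q is true, q is true, so \Box q \to q is true.
    At 1: \Box q requires q at every successor {1}.
      At 1: q is true.
    So \Box q is true at 1.
Satisfying worlds: {0, 1, 2}

0, 1, 2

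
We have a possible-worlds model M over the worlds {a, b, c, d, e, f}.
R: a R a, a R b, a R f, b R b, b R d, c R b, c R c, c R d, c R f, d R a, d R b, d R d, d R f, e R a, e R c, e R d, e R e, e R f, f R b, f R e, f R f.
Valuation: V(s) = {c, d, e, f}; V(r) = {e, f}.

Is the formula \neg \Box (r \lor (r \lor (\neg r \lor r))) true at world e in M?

At e: \Box (r \lor (r \lor (\neg r \lor r))) is true, so \neg \Box (r \lor (r \lor (\neg r \lor r))) is false.
  At e: \Box (r \lor (r \lor (\neg r \lor r))) requires r \lor (r \lor (\neg r \lor r)) at every successor {a, c, d, e, f}.
    At a: r \lor (r \lor (\neg r \lor r)) is true.
    At c: r \lor (r \lor (\neg r \lor r)) is true.
    At d: r \lor (r \lor (\neg r \lor r)) is true.
    At e: r \lor (r \lor (\neg r \lor r)) is true.
    At f: r \lor (r \lor (\neg r \lor r)) is true.
  So \Box (r \lor (r \lor (\neg r \lor r))) is true at e.

No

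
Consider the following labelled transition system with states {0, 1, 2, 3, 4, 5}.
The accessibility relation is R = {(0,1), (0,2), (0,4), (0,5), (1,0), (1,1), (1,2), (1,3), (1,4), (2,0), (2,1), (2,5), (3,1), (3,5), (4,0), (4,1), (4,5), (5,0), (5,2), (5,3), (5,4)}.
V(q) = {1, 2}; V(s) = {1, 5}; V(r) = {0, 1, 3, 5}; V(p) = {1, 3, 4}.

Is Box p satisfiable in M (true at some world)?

No

Recall that Box ψ holds at a world iff ψ holds at every accessible world, and Dia ψ holds iff ψ holds at some accessible world.
Let φ = Box p. Evaluate φ at each world:
  0 (successors {1, 2, 4, 5}): φ is false.
  1 (successors {0, 1, 2, 3, 4}): φ is false.
  2 (successors {0, 1, 5}): φ is false.
  3 (successors {1, 5}): φ is false.
  4 (successors {0, 1, 5}): φ is false.
  5 (successors {0, 2, 3, 4}): φ is false.
For instance, at 2:
  At 2: Box p requires p at every successor {0, 1, 5}.
    p fails at 0, so Box p is false at 2.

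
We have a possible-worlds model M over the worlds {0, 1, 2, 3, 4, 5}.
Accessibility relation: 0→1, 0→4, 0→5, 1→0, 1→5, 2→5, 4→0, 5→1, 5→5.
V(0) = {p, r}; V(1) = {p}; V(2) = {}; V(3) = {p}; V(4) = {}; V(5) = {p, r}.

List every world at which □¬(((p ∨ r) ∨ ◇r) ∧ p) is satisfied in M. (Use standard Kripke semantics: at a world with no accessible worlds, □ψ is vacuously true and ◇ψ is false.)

Recall that □ψ holds at a world iff ψ holds at every accessible world, and ◇ψ holds iff ψ holds at some accessible world.
Let φ = □¬(((p ∨ r) ∨ ◇r) ∧ p). Evaluate φ at each world:
  0 (successors {1, 4, 5}): φ is false.
  1 (successors {0, 5}): φ is false.
  2 (successors {5}): φ is false.
  3 (successors ∅): φ is true.
  4 (successors {0}): φ is false.
  5 (successors {1, 5}): φ is false.
For instance, at 4:
  At 4: □¬(((p ∨ r) ∨ ◇r) ∧ p) requires ¬(((p ∨ r) ∨ ◇r) ∧ p) at every successor {0}.
    ¬(((p ∨ r) ∨ ◇r) ∧ p) fails at 0, so □¬(((p ∨ r) ∨ ◇r) ∧ p) is false at 4.
      At 0: ((p ∨ r) ∨ ◇r) ∧ p is true, so ¬(((p ∨ r) ∨ ◇r) ∧ p) is false.
Satisfying worlds: {3}

3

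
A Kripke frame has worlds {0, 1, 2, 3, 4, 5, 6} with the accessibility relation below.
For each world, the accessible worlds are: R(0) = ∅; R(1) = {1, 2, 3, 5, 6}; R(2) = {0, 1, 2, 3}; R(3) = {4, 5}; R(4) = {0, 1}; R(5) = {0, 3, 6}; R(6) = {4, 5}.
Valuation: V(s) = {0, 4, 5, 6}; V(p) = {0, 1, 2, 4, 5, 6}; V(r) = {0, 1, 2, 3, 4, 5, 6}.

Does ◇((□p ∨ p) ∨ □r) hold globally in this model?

No

Recall that □ψ holds at a world iff ψ holds at every accessible world, and ◇ψ holds iff ψ holds at some accessible world.
Let φ = ◇((□p ∨ p) ∨ □r). Evaluate φ at each world:
  0 (successors ∅): φ is false.
  1 (successors {1, 2, 3, 5, 6}): φ is true.
  2 (successors {0, 1, 2, 3}): φ is true.
  3 (successors {4, 5}): φ is true.
  4 (successors {0, 1}): φ is true.
  5 (successors {0, 3, 6}): φ is true.
  6 (successors {4, 5}): φ is true.
Detail at 0 (counterexample):
  At 0: no accessible worlds, so ◇((□p ∨ p) ∨ □r) is false.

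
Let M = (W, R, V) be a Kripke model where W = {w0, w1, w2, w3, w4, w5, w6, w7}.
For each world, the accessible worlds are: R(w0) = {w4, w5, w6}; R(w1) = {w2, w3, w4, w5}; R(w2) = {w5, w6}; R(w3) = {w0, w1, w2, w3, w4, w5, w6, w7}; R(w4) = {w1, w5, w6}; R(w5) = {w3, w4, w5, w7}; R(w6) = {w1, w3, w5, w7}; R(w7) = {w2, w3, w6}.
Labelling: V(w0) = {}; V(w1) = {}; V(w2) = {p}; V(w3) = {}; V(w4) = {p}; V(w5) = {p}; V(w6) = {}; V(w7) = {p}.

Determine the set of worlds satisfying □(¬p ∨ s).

none

Let φ = □(¬p ∨ s). Evaluate φ at each world:
  w0 (successors {w4, w5, w6}): φ is false.
  w1 (successors {w2, w3, w4, w5}): φ is false.
  w2 (successors {w5, w6}): φ is false.
  w3 (successors {w0, w1, w2, w3, w4, w5, w6, w7}): φ is false.
  w4 (successors {w1, w5, w6}): φ is false.
  w5 (successors {w3, w4, w5, w7}): φ is false.
  w6 (successors {w1, w3, w5, w7}): φ is false.
  w7 (successors {w2, w3, w6}): φ is false.
For instance, at w0:
  At w0: □(¬p ∨ s) requires ¬p ∨ s at every successor {w4, w5, w6}.
    ¬p ∨ s fails at w4, so □(¬p ∨ s) is false at w0.
Satisfying worlds: none.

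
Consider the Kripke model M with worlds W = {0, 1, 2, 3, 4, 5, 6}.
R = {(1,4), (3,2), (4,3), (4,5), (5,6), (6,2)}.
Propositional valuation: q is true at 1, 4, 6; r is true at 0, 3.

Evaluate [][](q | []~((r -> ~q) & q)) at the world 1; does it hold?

Recall that []ψ holds at a world iff ψ holds at every accessible world, and <>ψ holds iff ψ holds at some accessible world.
At 1: [][](q | []~((r -> ~q) & q)) requires [](q | []~((r -> ~q) & q)) at every successor {4}.
  [](q | []~((r -> ~q) & q)) fails at 4, so [][](q | []~((r -> ~q) & q)) is false at 1.
    At 4: [](q | []~((r -> ~q) & q)) requires q | []~((r -> ~q) & q) at every successor {3, 5}.
      q | []~((r -> ~q) & q) fails at 5, so [](q | []~((r -> ~q) & q)) is false at 4.

No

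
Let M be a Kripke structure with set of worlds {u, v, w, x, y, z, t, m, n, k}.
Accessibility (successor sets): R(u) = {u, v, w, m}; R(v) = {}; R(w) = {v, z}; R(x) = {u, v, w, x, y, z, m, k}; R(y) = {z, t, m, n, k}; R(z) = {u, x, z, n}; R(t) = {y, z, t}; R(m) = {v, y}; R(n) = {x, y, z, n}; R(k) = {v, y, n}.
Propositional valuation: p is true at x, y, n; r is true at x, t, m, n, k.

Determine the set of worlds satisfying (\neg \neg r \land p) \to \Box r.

Let φ = (\neg \neg r \land p) \to \Box r. Evaluate φ at each world:
  u (successors {u, v, w, m}): φ is true.
  v (successors ∅): φ is true.
  w (successors {v, z}): φ is true.
  x (successors {u, v, w, x, y, z, m, k}): φ is false.
  y (successors {z, t, m, n, k}): φ is true.
  z (successors {u, x, z, n}): φ is true.
  t (successors {y, z, t}): φ is true.
  m (successors {v, y}): φ is true.
  n (successors {x, y, z, n}): φ is false.
  k (successors {v, y, n}): φ is true.
For instance, at k:
  At k: \neg \neg r \land p is false, \Box r is false, so (\neg \neg r \land p) \to \Box r is true.
    At k: \Box r requires r at every successor {v, y, n}.
      r fails at v, so \Box r is false at k.
Satisfying worlds: {u, v, w, y, z, t, m, k}

u, v, w, y, z, t, m, k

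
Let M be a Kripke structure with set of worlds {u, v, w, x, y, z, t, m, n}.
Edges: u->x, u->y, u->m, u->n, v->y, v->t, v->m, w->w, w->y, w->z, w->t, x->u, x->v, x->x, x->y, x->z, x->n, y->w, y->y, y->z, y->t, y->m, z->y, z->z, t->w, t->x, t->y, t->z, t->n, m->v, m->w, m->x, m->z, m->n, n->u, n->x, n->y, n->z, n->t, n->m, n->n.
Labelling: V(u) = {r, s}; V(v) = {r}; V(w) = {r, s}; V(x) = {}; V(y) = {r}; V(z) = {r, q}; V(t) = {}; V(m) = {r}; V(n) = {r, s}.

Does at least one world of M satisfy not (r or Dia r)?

Let φ = not (r or Dia r). Evaluate φ at each world:
  u (successors {x, y, m, n}): φ is false.
  v (successors {y, t, m}): φ is false.
  w (successors {w, y, z, t}): φ is false.
  x (successors {u, v, x, y, z, n}): φ is false.
  y (successors {w, y, z, t, m}): φ is false.
  z (successors {y, z}): φ is false.
  t (successors {w, x, y, z, n}): φ is false.
  m (successors {v, w, x, z, n}): φ is false.
  n (successors {u, x, y, z, t, m, n}): φ is false.
For instance, at w:
  At w: r or Dia r is true, so not (r or Dia r) is false.
    At w: r is true, Dia r is true, so r or Dia r is true.
      At w: Dia r requires r at some successor in {w, y, z, t}.
        r holds at w, so Dia r is true at w.

No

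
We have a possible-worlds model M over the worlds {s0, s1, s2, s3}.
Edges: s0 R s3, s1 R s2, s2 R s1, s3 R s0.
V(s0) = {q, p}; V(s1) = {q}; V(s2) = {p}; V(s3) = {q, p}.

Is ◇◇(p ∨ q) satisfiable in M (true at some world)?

Yes

Let φ = ◇◇(p ∨ q). Evaluate φ at each world:
  s0 (successors {s3}): φ is true.
  s1 (successors {s2}): φ is true.
  s2 (successors {s1}): φ is true.
  s3 (successors {s0}): φ is true.
Detail at s0 (witness):
  At s0: ◇◇(p ∨ q) requires ◇(p ∨ q) at some successor in {s3}.
    ◇(p ∨ q) holds at s3, so ◇◇(p ∨ q) is true at s0.
      At s3: ◇(p ∨ q) requires p ∨ q at some successor in {s0}.
        p ∨ q holds at s0, so ◇(p ∨ q) is true at s3.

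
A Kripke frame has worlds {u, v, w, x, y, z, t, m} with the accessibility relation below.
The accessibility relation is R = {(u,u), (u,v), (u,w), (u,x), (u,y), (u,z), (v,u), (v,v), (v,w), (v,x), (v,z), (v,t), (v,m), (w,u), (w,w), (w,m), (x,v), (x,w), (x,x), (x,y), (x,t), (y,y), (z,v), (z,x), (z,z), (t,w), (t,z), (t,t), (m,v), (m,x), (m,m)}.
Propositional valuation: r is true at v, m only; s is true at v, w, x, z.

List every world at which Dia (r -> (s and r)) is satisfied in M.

u, v, w, x, y, z, t, m

Let φ = Dia (r -> (s and r)). Evaluate φ at each world:
  u (successors {u, v, w, x, y, z}): φ is true.
  v (successors {u, v, w, x, z, t, m}): φ is true.
  w (successors {u, w, m}): φ is true.
  x (successors {v, w, x, y, t}): φ is true.
  y (successors {y}): φ is true.
  z (successors {v, x, z}): φ is true.
  t (successors {w, z, t}): φ is true.
  m (successors {v, x, m}): φ is true.
For instance, at z:
  At z: Dia (r -> (s and r)) requires r -> (s and r) at some successor in {v, x, z}.
    r -> (s and r) holds at v, so Dia (r -> (s and r)) is true at z.
Satisfying worlds: {u, v, w, x, y, z, t, m}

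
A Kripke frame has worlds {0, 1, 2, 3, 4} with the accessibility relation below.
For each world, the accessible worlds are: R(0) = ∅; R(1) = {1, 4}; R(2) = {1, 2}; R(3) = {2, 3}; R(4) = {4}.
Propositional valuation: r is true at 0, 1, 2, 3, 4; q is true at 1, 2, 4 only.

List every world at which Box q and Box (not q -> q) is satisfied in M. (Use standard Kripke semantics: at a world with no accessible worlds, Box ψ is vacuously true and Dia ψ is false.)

Let φ = Box q and Box (not q -> q). Evaluate φ at each world:
  0 (successors ∅): φ is true.
  1 (successors {1, 4}): φ is true.
  2 (successors {1, 2}): φ is true.
  3 (successors {2, 3}): φ is false.
  4 (successors {4}): φ is true.
For instance, at 4:
  At 4: Box q is true, Box (not q -> q) is true, so Box q and Box (not q -> q) is true.
    At 4: Box q requires q at every successor {4}.
      At 4: q is true.
    So Box q is true at 4.
    At 4: Box (not q -> q) requires not q -> q at every successor {4}.
      At 4: not q -> q is true.
    So Box (not q -> q) is true at 4.
Satisfying worlds: {0, 1, 2, 4}

0, 1, 2, 4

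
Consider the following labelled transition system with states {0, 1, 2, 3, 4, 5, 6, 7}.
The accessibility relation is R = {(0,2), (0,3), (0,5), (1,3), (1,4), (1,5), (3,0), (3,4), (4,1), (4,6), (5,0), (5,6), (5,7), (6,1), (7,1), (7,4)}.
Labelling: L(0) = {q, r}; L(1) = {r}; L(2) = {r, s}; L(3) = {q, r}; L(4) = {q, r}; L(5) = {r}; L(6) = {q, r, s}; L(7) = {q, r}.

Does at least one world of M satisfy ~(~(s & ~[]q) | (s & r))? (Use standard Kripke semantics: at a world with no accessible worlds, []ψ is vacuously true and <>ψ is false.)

Let φ = ~(~(s & ~[]q) | (s & r)). Evaluate φ at each world:
  0 (successors {2, 3, 5}): φ is false.
  1 (successors {3, 4, 5}): φ is false.
  2 (successors ∅): φ is false.
  3 (successors {0, 4}): φ is false.
  4 (successors {1, 6}): φ is false.
  5 (successors {0, 6, 7}): φ is false.
  6 (successors {1}): φ is false.
  7 (successors {1, 4}): φ is false.
For instance, at 5:
  At 5: ~(s & ~[]q) | (s & r) is true, so ~(~(s & ~[]q) | (s & r)) is false.
    At 5: ~(s & ~[]q) is true, s & r is false, so ~(s & ~[]q) | (s & r) is true.
      At 5: s & ~[]q is false, so ~(s & ~[]q) is true.

No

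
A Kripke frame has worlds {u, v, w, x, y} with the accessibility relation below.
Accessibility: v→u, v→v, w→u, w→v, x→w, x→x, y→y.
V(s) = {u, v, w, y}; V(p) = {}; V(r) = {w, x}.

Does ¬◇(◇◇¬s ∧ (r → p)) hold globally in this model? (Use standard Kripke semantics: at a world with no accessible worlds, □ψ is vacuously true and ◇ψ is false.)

Let φ = ¬◇(◇◇¬s ∧ (r → p)). Evaluate φ at each world:
  u (successors ∅): φ is true.
  v (successors {u, v}): φ is true.
  w (successors {u, v}): φ is true.
  x (successors {w, x}): φ is true.
  y (successors {y}): φ is true.
For instance, at x:
  At x: ◇(◇◇¬s ∧ (r → p)) is false, so ¬◇(◇◇¬s ∧ (r → p)) is true.
    At x: ◇(◇◇¬s ∧ (r → p)) requires ◇◇¬s ∧ (r → p) at some successor in {w, x}.
      At w: ◇◇¬s ∧ (r → p) is false.
      At x: ◇◇¬s ∧ (r → p) is false.
    So ◇(◇◇¬s ∧ (r → p)) is false at x.

Yes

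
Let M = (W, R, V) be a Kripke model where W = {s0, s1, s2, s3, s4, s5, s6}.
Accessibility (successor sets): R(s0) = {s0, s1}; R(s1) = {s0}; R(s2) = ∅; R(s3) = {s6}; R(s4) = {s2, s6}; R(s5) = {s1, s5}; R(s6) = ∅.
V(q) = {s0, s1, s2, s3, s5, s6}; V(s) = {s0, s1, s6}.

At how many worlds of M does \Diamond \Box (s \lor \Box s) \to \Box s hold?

5

Let φ = \Diamond \Box (s \lor \Box s) \to \Box s. Evaluate φ at each world:
  s0 (successors {s0, s1}): φ is true.
  s1 (successors {s0}): φ is true.
  s2 (successors ∅): φ is true.
  s3 (successors {s6}): φ is true.
  s4 (successors {s2, s6}): φ is false.
  s5 (successors {s1, s5}): φ is false.
  s6 (successors ∅): φ is true.
For instance, at s0:
  At s0: \Diamond \Box (s \lor \Box s) is true, \Box s is true, so \Diamond \Box (s \lor \Box s) \to \Box s is true.
    At s0: \Diamond \Box (s \lor \Box s) requires \Box (s \lor \Box s) at some successor in {s0, s1}.
      \Box (s \lor \Box s) holds at s0, so \Diamond \Box (s \lor \Box s) is true at s0.
    At s0: \Box s requires s at every successor {s0, s1}.
      At s0: s is true.
      At s1: s is true.
    So \Box s is true at s0.
Satisfying worlds: {s0, s1, s2, s3, s6}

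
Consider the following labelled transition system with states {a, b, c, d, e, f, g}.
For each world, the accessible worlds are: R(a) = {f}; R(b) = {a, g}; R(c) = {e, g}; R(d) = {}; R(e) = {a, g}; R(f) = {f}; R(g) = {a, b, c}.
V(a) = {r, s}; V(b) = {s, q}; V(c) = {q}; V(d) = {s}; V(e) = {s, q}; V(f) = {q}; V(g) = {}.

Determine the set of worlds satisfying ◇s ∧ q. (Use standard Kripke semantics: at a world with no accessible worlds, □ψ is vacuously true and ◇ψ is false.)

Let φ = ◇s ∧ q. Evaluate φ at each world:
  a (successors {f}): φ is false.
  b (successors {a, g}): φ is true.
  c (successors {e, g}): φ is true.
  d (successors ∅): φ is false.
  e (successors {a, g}): φ is true.
  f (successors {f}): φ is false.
  g (successors {a, b, c}): φ is false.
For instance, at b:
  At b: ◇s is true, q is true, so ◇s ∧ q is true.
    At b: ◇s requires s at some successor in {a, g}.
      s holds at a, so ◇s is true at b.
Satisfying worlds: {b, c, e}

b, c, e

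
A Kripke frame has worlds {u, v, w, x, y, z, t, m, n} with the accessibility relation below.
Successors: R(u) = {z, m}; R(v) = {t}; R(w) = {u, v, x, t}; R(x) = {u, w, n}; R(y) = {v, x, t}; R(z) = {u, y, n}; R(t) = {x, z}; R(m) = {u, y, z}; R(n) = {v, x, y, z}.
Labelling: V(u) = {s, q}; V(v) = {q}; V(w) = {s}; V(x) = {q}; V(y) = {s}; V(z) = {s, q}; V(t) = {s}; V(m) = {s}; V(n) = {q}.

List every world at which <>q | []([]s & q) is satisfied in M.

Let φ = <>q | []([]s & q). Evaluate φ at each world:
  u (successors {z, m}): φ is true.
  v (successors {t}): φ is false.
  w (successors {u, v, x, t}): φ is true.
  x (successors {u, w, n}): φ is true.
  y (successors {v, x, t}): φ is true.
  z (successors {u, y, n}): φ is true.
  t (successors {x, z}): φ is true.
  m (successors {u, y, z}): φ is true.
  n (successors {v, x, y, z}): φ is true.
For instance, at u:
  At u: <>q is true, []([]s & q) is false, so <>q | []([]s & q) is true.
    At u: <>q requires q at some successor in {z, m}.
      q holds at z, so <>q is true at u.
    At u: []([]s & q) requires []s & q at every successor {z, m}.
      []s & q fails at z, so []([]s & q) is false at u.
Satisfying worlds: {u, w, x, y, z, t, m, n}

u, w, x, y, z, t, m, n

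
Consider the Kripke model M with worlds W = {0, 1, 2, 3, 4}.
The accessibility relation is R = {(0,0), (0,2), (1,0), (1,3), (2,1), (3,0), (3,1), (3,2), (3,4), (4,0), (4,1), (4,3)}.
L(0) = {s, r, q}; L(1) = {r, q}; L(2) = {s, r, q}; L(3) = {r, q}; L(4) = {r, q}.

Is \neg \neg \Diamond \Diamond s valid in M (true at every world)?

Let φ = \neg \neg \Diamond \Diamond s. Evaluate φ at each world:
  0 (successors {0, 2}): φ is true.
  1 (successors {0, 3}): φ is true.
  2 (successors {1}): φ is true.
  3 (successors {0, 1, 2, 4}): φ is true.
  4 (successors {0, 1, 3}): φ is true.
For instance, at 2:
  At 2: \neg \Diamond \Diamond s is false, so \neg \neg \Diamond \Diamond s is true.
    At 2: \Diamond \Diamond s is true, so \neg \Diamond \Diamond s is false.
      At 2: \Diamond \Diamond s requires \Diamond s at some successor in {1}.
        \Diamond s holds at 1, so \Diamond \Diamond s is true at 2.

Yes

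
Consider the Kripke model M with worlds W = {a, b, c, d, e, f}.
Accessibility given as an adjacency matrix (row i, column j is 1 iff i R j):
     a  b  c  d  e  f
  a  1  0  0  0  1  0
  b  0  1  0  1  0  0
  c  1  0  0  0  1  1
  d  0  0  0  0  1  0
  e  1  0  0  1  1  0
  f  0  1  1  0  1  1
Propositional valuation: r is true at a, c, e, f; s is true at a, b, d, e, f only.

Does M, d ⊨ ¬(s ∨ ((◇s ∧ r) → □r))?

At d: s ∨ ((◇s ∧ r) → □r) is true, so ¬(s ∨ ((◇s ∧ r) → □r)) is false.
  At d: s is true, (◇s ∧ r) → □r is true, so s ∨ ((◇s ∧ r) → □r) is true.
    At d: ◇s ∧ r is false, □r is true, so (◇s ∧ r) → □r is true.
      At d: ◇s is true, r is false, so ◇s ∧ r is false.
      At d: □r requires r at every successor {e}.
        At e: r is true.
      So □r is true at d.

No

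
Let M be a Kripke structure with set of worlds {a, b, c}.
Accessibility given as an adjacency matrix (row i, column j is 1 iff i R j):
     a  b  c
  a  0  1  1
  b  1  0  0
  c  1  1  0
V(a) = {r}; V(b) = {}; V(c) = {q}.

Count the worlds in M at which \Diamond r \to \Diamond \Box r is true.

2

Let φ = \Diamond r \to \Diamond \Box r. Evaluate φ at each world:
  a (successors {b, c}): φ is true.
  b (successors {a}): φ is false.
  c (successors {a, b}): φ is true.
For instance, at b:
  At b: \Diamond r is true, \Diamond \Box r is false, so \Diamond r \to \Diamond \Box r is false.
    At b: \Diamond r requires r at some successor in {a}.
      r holds at a, so \Diamond r is true at b.
    At b: \Diamond \Box r requires \Box r at some successor in {a}.
      At a: \Box r is false.
    So \Diamond \Box r is false at b.
Satisfying worlds: {a, c}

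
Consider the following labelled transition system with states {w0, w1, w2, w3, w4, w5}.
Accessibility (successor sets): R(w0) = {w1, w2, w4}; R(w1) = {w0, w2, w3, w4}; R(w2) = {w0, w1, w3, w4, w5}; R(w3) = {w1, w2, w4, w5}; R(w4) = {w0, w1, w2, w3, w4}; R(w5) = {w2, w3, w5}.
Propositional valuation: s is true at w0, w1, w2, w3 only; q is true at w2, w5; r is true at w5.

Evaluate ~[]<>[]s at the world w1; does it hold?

Yes

At w1: []<>[]s is false, so ~[]<>[]s is true.
  At w1: []<>[]s requires <>[]s at every successor {w0, w2, w3, w4}.
    <>[]s fails at w0, so []<>[]s is false at w1.
      At w0: <>[]s requires []s at some successor in {w1, w2, w4}.
        At w1: []s is false.
        At w2: []s is false.
        At w4: []s is false.
      So <>[]s is false at w0.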